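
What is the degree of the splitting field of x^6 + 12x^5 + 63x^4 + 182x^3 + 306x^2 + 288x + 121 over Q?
The degree of the splitting field over Q equals the order of the Galois group, so first determine the group. The polynomial f is an irreducible sextic over Q, so G = Gal(f/Q) is one of the 16 transitive subgroups 6T1, ..., 6T16 of S_6. The discriminant of f is -16003008, which is not a perfect square, so G is not contained in A_6. The transitive groups of degree 6 not contained in A_6 are: C_6 (6T1, order 6), S_3 (6T2, order 6), D_6 (6T3, order 12), C_3 x S_3 (6T5, order 18), A_4 x C_2 (6T6, order 24), S_4 (6T8, order 24), S_3 x S_3 (6T9, order 36), S_4 x C_2 (6T11, order 48), (S_3 x S_3) : C_2 (6T13, order 72), PGL(2,5) (6T14, order 120), S_6 (6T16, order 720). By Dedekind's theorem, for a prime p not dividing disc(f) the degrees of the irreducible factors of f mod p form the cycle type of an element of G. Factoring f modulo the 21 such primes p <= 89 (skipping 2, 3, 7, which divide the discriminant), each new pattern first appears at: mod 5: f = (x^6 + 2x^5 + 3x^4 + 2x^3 + x^2 + 3x + 1), pattern 6; mod 11: f = (x)(x^5 + x^4 + 8x^3 + 6x^2 + 9x + 2), pattern 5+1; mod 13: f = (x + 3)(x + 7)(x^4 + 2x^3 + 9x^2 + 11x + 7), pattern 4+1+1; mod 23: f = (x + 5)(x + 9)(x^2 + 9x + 16)(x^2 + 12x + 14), pattern 2+2+1+1; mod 43: f = (x^3 + 25x^2 + 24x + 21)(x^3 + 30x^2 + 20x + 16), pattern 3+3; mod 61: f = (x^2 + 36x + 40)(x^2 + 47x + 41)(x^2 + 51x + 35), pattern 2+2+2. No other pattern occurs in this range, so the set of observed cycle types is {6, 5+1, 4+1+1, 2+2+1+1, 3+3, 2+2+2}. The candidates containing elements of all these cycle types are PGL(2,5) (6T14) of order 120, S_6 (6T16) of order 720; the others are excluded. The observed types are precisely the cycle types that occur in PGL(2,5) (6T14) (apart from the identity). Each of the other remaining candidates has further cycle types, and by the Chebotarev density theorem the matching factorization patterns would occur for a proportion of primes equal to their share of the group: S_6 (6T16) additionally contains elements of type 4+2, 3+2+1, 3+1+1+1, 2+1+1+1+1 (265 of its 720 elements, about 37% of primes). None of the 21 primes tested shows any such pattern (for each of these groups the chance of that is below 10^-4), which rules them out. Hence G = PGL(2,5) (6T14), of order 120. The Galois group PGL(2,5) (6T14) has order 120, so the splitting field has degree 120 over Q.

120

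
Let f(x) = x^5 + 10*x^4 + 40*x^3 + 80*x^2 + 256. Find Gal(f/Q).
The polynomial f is an irreducible quintic over Q, so G = Gal(f/Q) is a transitive subgroup of S_5: one of C_5 (5T1, order 5), D_5 (5T2, order 10), F_20 (5T3, order 20), A_5 (5T4, order 60) or S_5 (5T5, order 120). The discriminant of f is 67108864000000 = 8192000^2, a perfect square, so G is contained in A_5. The transitive groups of degree 5 contained in A_5 are: C_5 (5T1, order 5), D_5 (5T2, order 10), A_5 (5T4, order 60). By Dedekind's theorem, for a prime p not dividing disc(f) the degrees of the irreducible factors of f mod p form the cycle type of an element of G. Factoring f modulo the 23 such primes p <= 97 (skipping 2, 5, which divide the discriminant), each new pattern first appears at: mod 3: f = (x + 2)(x^2 + 1)(x^2 + 2x + 2), pattern 2+2+1; mod 7: f = (x^5 + 3x^4 + 5x^3 + 3x^2 + 4), pattern 5. No other pattern occurs in this range, so the set of observed cycle types is {2+2+1, 5}. The candidates containing elements of all these cycle types are D_5 (5T2) of order 10, A_5 (5T4) of order 60; the others are excluded. The observed types are precisely the cycle types that occur in D_5 (5T2) (apart from the identity). Each of the other remaining candidates has further cycle types, and by the Chebotarev density theorem the matching factorization patterns would occur for a proportion of primes equal to their share of the group: A_5 (5T4) additionally contains elements of type 3+1+1 (20 of its 60 elements, about 33% of primes). None of the 23 primes tested shows any such pattern (for each of these groups the chance of that is below 10^-4), which rules them out. Hence G = D_5 (5T2), of order 10.

D_5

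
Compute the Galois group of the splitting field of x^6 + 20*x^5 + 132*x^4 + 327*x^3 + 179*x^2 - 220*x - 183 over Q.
PSL(2,5) (order 60)

The polynomial f is an irreducible sextic over Q, so G = Gal(f/Q) is one of the 16 transitive subgroups 6T1, ..., 6T16 of S_6. The discriminant of f is 8413926734596681 = 91727459^2, a perfect square, so G is contained in A_6. The transitive groups of degree 6 contained in A_6 are: A_4 (6T4, order 12), S_4 (6T7, order 24), (C_3 x C_3) : C_4 (6T10, order 36), PSL(2,5) (6T12, order 60), A_6 (6T15, order 360). By Dedekind's theorem, for a prime p not dividing disc(f) the degrees of the irreducible factors of f mod p form the cycle type of an element of G. Factoring f modulo the 21 such primes p <= 79 (skipping 19, which divides the discriminant), each new pattern first appears at: mod 2: f = (x + 1)(x^5 + x^4 + x^3 + x + 1), pattern 5+1; mod 7: f = (x^3 + 3)(x^3 + 6x^2 + 6x + 2), pattern 3+3; mod 61: f = (x)(x + 40)(x^2 + 47x + 14)(x^2 + 55x + 41), pattern 2+2+1+1. No other pattern occurs in this range, so the set of observed cycle types is {5+1, 3+3, 2+2+1+1}. The candidates containing elements of all these cycle types are PSL(2,5) (6T12) of order 60, A_6 (6T15) of order 360; the others are excluded. The observed types are precisely the cycle types that occur in PSL(2,5) (6T12) (apart from the identity). Each of the other remaining candidates has further cycle types, and by the Chebotarev density theorem the matching factorization patterns would occur for a proportion of primes equal to their share of the group: A_6 (6T15) additionally contains elements of type 4+2, 3+1+1+1 (130 of its 360 elements, about 36% of primes). None of the 21 primes tested shows any such pattern (for each of these groups the chance of that is below 10^-4), which rules them out. Hence G = PSL(2,5) (6T12), of order 60.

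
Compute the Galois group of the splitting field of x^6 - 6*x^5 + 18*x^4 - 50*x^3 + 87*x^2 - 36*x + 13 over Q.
The polynomial f is an irreducible sextic over Q, so G = Gal(f/Q) is one of the 16 transitive subgroups 6T1, ..., 6T16 of S_6. The discriminant of f is -28010528989632, which is not a perfect square, so G is not contained in A_6. The transitive groups of degree 6 not contained in A_6 are: C_6 (6T1, order 6), S_3 (6T2, order 6), D_6 (6T3, order 12), C_3 x S_3 (6T5, order 18), A_4 x C_2 (6T6, order 24), S_4 (6T8, order 24), S_3 x S_3 (6T9, order 36), S_4 x C_2 (6T11, order 48), (S_3 x S_3) : C_2 (6T13, order 72), PGL(2,5) (6T14, order 120), S_6 (6T16, order 720). By Dedekind's theorem, for a prime p not dividing disc(f) the degrees of the irreducible factors of f mod p form the cycle type of an element of G. Factoring f modulo the 21 such primes p <= 89 (skipping 2, 3, 7, which divide the discriminant), each new pattern first appears at: mod 5: f = (x^6 + 4x^5 + 3x^4 + 2x^2 + 4x + 3), pattern 6; mod 11: f = (x + 6)(x^5 + 10x^4 + 2x^3 + 4x^2 + 8x + 4), pattern 5+1; mod 13: f = (x)(x + 7)(x^4 + 5x^2 + 6x + 6), pattern 4+1+1; mod 23: f = (x + 6)(x + 19)(x^2 + 16x + 19)(x^2 + 22x + 9), pattern 2+2+1+1; mod 43: f = (x^3 + 40x^2 + 3x + 11)(x^3 + 40x^2 + 6x + 9), pattern 3+3; mod 61: f = (x^2 + 11x + 5)(x^2 + 13x + 6)(x^2 + 31x + 35), pattern 2+2+2. No other pattern occurs in this range, so the set of observed cycle types is {6, 5+1, 4+1+1, 2+2+1+1, 3+3, 2+2+2}. The candidates containing elements of all these cycle types are PGL(2,5) (6T14) of order 120, S_6 (6T16) of order 720; the others are excluded. The observed types are precisely the cycle types that occur in PGL(2,5) (6T14) (apart from the identity). Each of the other remaining candidates has further cycle types, and by the Chebotarev density theorem the matching factorization patterns would occur for a proportion of primes equal to their share of the group: S_6 (6T16) additionally contains elements of type 4+2, 3+2+1, 3+1+1+1, 2+1+1+1+1 (265 of its 720 elements, about 37% of primes). None of the 21 primes tested shows any such pattern (for each of these groups the chance of that is below 10^-4), which rules them out. Hence G = PGL(2,5) (6T14), of order 120.

PGL(2,5)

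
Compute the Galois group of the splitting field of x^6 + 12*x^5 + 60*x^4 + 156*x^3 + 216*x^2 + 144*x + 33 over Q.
The polynomial f is an irreducible sextic over Q, so G = Gal(f/Q) is one of the 16 transitive subgroups 6T1, ..., 6T16 of S_6. The discriminant of f is 1259712, which is not a perfect square, so G is not contained in A_6. The transitive groups of degree 6 not contained in A_6 are: C_6 (6T1, order 6), S_3 (6T2, order 6), D_6 (6T3, order 12), C_3 x S_3 (6T5, order 18), A_4 x C_2 (6T6, order 24), S_4 (6T8, order 24), S_3 x S_3 (6T9, order 36), S_4 x C_2 (6T11, order 48), (S_3 x S_3) : C_2 (6T13, order 72), PGL(2,5) (6T14, order 120), S_6 (6T16, order 720). By Dedekind's theorem, for a prime p not dividing disc(f) the degrees of the irreducible factors of f mod p form the cycle type of an element of G. Factoring f modulo the 79 such primes p <= 419 (skipping 2, 3, which divide the discriminant), each new pattern first appears at: mod 5: f = (x^6 + 2x^5 + x^3 + x^2 + 4x + 3), pattern 6; mod 7: f = (x^2 + x + 6)(x^2 + 5x + 3)(x^2 + 6x + 3), pattern 2+2+2; mod 11: f = (x)(x + 7)(x^2 + 6x + 1)(x^2 + 10x + 8), pattern 2+2+1+1; mod 13: f = (x^3 + 6x^2 + 12x + 2)(x^3 + 6x^2 + 12x + 10), pattern 3+3; mod 97: f = (x + 4)(x + 27)(x + 51)(x + 68)(x + 72)(x + 81), pattern 1+1+1+1+1+1. No other pattern occurs in this range, so the set of observed cycle types is {6, 2+2+2, 2+2+1+1, 3+3, 1+1+1+1+1+1}. The candidates containing elements of all these cycle types are D_6 (6T3) of order 12, A_4 x C_2 (6T6) of order 24, S_3 x S_3 (6T9) of order 36, S_4 x C_2 (6T11) of order 48, (S_3 x S_3) : C_2 (6T13) of order 72, PGL(2,5) (6T14) of order 120, S_6 (6T16) of order 720; the others are excluded. The observed types are precisely the cycle types that occur in D_6 (6T3). Each of the other remaining candidates has further cycle types, and by the Chebotarev density theorem the matching factorization patterns would occur for a proportion of primes equal to their share of the group: A_4 x C_2 (6T6) additionally contains elements of type 2+1+1+1+1 (3 of its 24 elements, about 12% of primes); S_3 x S_3 (6T9) additionally contains elements of type 3+1+1+1 (4 of its 36 elements, about 11% of primes); S_4 x C_2 (6T11) additionally contains elements of type 4+2, 4+1+1, 2+1+1+1+1 (15 of its 48 elements, about 31% of primes); (S_3 x S_3) : C_2 (6T13) additionally contains elements of type 4+2, 3+2+1, 3+1+1+1, 2+1+1+1+1 (40 of its 72 elements, about 56% of primes); PGL(2,5) (6T14) additionally contains elements of type 5+1, 4+1+1 (54 of its 120 elements, about 45% of primes); S_6 (6T16) additionally contains elements of type 5+1, 4+2, 4+1+1, 3+2+1, 3+1+1+1, 2+1+1+1+1 (499 of its 720 elements, about 69% of primes). None of the 79 primes tested shows any such pattern (for each of these groups the chance of that is below 10^-4), which rules them out. Hence G = D_6 (6T3), of order 12.

D_6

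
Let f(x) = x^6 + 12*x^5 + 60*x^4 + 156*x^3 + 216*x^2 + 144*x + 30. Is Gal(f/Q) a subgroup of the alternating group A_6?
The polynomial is irreducible of degree 6 over Q. Its discriminant is 40310784, which is not a perfect square. A Galois group lies in the alternating group exactly when the discriminant is a square in Q, so the Galois group (S_3 x S_3) is not contained in A_6.

No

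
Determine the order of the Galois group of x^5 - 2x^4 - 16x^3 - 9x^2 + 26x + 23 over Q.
5

The degree of the splitting field over Q equals the order of the Galois group, so first determine the group. The polynomial f is an irreducible quintic over Q, so G = Gal(f/Q) is a transitive subgroup of S_5: one of C_5 (5T1, order 5), D_5 (5T2, order 10), F_20 (5T3, order 20), A_5 (5T4, order 60) or S_5 (5T5, order 120). The discriminant of f is 7745089 = 2783^2, a perfect square, so G is contained in A_5. The transitive groups of degree 5 contained in A_5 are: C_5 (5T1, order 5), D_5 (5T2, order 10), A_5 (5T4, order 60). By Dedekind's theorem, for a prime p not dividing disc(f) the degrees of the irreducible factors of f mod p form the cycle type of an element of G. Factoring f modulo the 14 such primes p <= 53 (skipping 11, 23, which divide the discriminant), each new pattern first appears at: mod 2: f = (x^5 + x^2 + 1), pattern 5; mod 43: f = (x + 9)(x + 20)(x + 31)(x + 32)(x + 35), pattern 1+1+1+1+1. No other pattern occurs in this range, so the set of observed cycle types is {5, 1+1+1+1+1}. The candidates containing elements of all these cycle types are C_5 (5T1) of order 5, D_5 (5T2) of order 10, A_5 (5T4) of order 60; the others are excluded. The observed types are precisely the cycle types that occur in C_5 (5T1). Each of the other remaining candidates has further cycle types, and by the Chebotarev density theorem the matching factorization patterns would occur for a proportion of primes equal to their share of the group: D_5 (5T2) additionally contains elements of type 2+2+1 (5 of its 10 elements, about 50% of primes); A_5 (5T4) additionally contains elements of type 3+1+1, 2+2+1 (35 of its 60 elements, about 58% of primes). None of the 14 primes tested shows any such pattern (for each of these groups the chance of that is below 10^-4), which rules them out. Hence G = C_5 (5T1), of order 5. The Galois group C_5 (5T1) has order 5, so the splitting field has degree 5 over Q.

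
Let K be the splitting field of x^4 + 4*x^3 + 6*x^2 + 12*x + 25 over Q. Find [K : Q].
The degree of the splitting field over Q equals the order of the Galois group, so first determine the group. The polynomial is an irreducible quartic over Q and its discriminant is 937984, which is not a perfect square, so the Galois group is not contained in A_4. The resolvent cubic y^3 - 6*y^2 - 52*y + 56 is irreducible over Q. An irreducible resolvent with non-square discriminant gives S_4. The Galois group S_4 (4T5) has order 24, so the splitting field has degree 24 over Q.

24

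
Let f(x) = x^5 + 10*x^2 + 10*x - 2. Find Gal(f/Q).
The polynomial f is an irreducible quintic over Q, so G = Gal(f/Q) is a transitive subgroup of S_5: one of C_5 (5T1, order 5), D_5 (5T2, order 10), F_20 (5T3, order 20), A_5 (5T4, order 60) or S_5 (5T5, order 120). The discriminant of f is 18050000, which is not a perfect square, so G is not contained in A_5. The transitive groups of degree 5 not contained in A_5 are: F_20 (5T3, order 20), S_5 (5T5, order 120). By Dedekind's theorem, for a prime p not dividing disc(f) the degrees of the irreducible factors of f mod p form the cycle type of an element of G. Factoring f modulo the 18 such primes p <= 73 (skipping 2, 5, 19, which divide the discriminant), each new pattern first appears at: mod 3: f = (x + 1)(x^4 + 2x^3 + x^2 + 1), pattern 4+1; mod 11: f = (x^5 + 10x^2 + 10x + 9), pattern 5; mod 29: f = (x + 15)(x^2 + 18x + 15)(x^2 + 25x + 21), pattern 2+2+1. No other pattern occurs in this range, so the set of observed cycle types is {4+1, 5, 2+2+1}. The candidates containing elements of all these cycle types are F_20 (5T3) of order 20, S_5 (5T5) of order 120; the others are excluded. The observed types are precisely the cycle types that occur in F_20 (5T3) (apart from the identity). Each of the other remaining candidates has further cycle types, and by the Chebotarev density theorem the matching factorization patterns would occur for a proportion of primes equal to their share of the group: S_5 (5T5) additionally contains elements of type 3+2, 3+1+1, 2+1+1+1 (50 of its 120 elements, about 42% of primes). None of the 18 primes tested shows any such pattern (for each of these groups the chance of that is below 10^-4), which rules them out. Hence G = F_20 (5T3), of order 20.

F_20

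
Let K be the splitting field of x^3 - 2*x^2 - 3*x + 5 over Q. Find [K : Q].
The degree of the splitting field over Q equals the order of the Galois group, so first determine the group. The polynomial is an irreducible cubic over Q and its discriminant is 169 = 13^2, a perfect square. For an irreducible cubic, a square discriminant forces the Galois group to be A_3, the cyclic group of order 3. The Galois group C_3 (3T1) has order 3, so the splitting field has degree 3 over Q.

3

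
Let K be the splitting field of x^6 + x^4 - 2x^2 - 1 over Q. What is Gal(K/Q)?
The polynomial f is an irreducible sextic over Q, so G = Gal(f/Q) is one of the 16 transitive subgroups 6T1, ..., 6T16 of S_6. The discriminant of f is 153664 = 392^2, a perfect square, so G is contained in A_6. The transitive groups of degree 6 contained in A_6 are: A_4 (6T4, order 12), S_4 (6T7, order 24), (C_3 x C_3) : C_4 (6T10, order 36), PSL(2,5) (6T12, order 60), A_6 (6T15, order 360). By Dedekind's theorem, for a prime p not dividing disc(f) the degrees of the irreducible factors of f mod p form the cycle type of an element of G. Factoring f modulo the 33 such primes p <= 149 (skipping 2, 7, which divide the discriminant), each new pattern first appears at: mod 3: f = (x^3 + 2x + 1)(x^3 + 2x + 2), pattern 3+3; mod 13: f = (x + 6)(x + 7)(x^2 + 5)(x^2 + 6), pattern 2+2+1+1. No other pattern occurs in this range, so the set of observed cycle types is {3+3, 2+2+1+1}. The candidates containing elements of all these cycle types are A_4 (6T4) of order 12, S_4 (6T7) of order 24, (C_3 x C_3) : C_4 (6T10) of order 36, PSL(2,5) (6T12) of order 60, A_6 (6T15) of order 360; the others are excluded. The observed types are precisely the cycle types that occur in A_4 (6T4) (apart from the identity). Each of the other remaining candidates has further cycle types, and by the Chebotarev density theorem the matching factorization patterns would occur for a proportion of primes equal to their share of the group: S_4 (6T7) additionally contains elements of type 4+2 (6 of its 24 elements, about 25% of primes); (C_3 x C_3) : C_4 (6T10) additionally contains elements of type 4+2, 3+1+1+1 (22 of its 36 elements, about 61% of primes); PSL(2,5) (6T12) additionally contains elements of type 5+1 (24 of its 60 elements, about 40% of primes); A_6 (6T15) additionally contains elements of type 5+1, 4+2, 3+1+1+1 (274 of its 360 elements, about 76% of primes). None of the 33 primes tested shows any such pattern (for each of these groups the chance of that is below 10^-4), which rules them out. Hence G = A_4 (6T4), of order 12.

6T4: A_4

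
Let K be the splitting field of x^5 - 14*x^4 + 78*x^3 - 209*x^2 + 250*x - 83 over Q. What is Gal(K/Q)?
5T2: D_5

The polynomial f is an irreducible quintic over Q, so G = Gal(f/Q) is a transitive subgroup of S_5: one of C_5 (5T1, order 5), D_5 (5T2, order 10), F_20 (5T3, order 20), A_5 (5T4, order 60) or S_5 (5T5, order 120). The discriminant of f is 373321 = 611^2, a perfect square, so G is contained in A_5. The transitive groups of degree 5 contained in A_5 are: C_5 (5T1, order 5), D_5 (5T2, order 10), A_5 (5T4, order 60). By Dedekind's theorem, for a prime p not dividing disc(f) the degrees of the irreducible factors of f mod p form the cycle type of an element of G. Factoring f modulo the 23 such primes p <= 97 (skipping 13, 47, which divide the discriminant), each new pattern first appears at: mod 2: f = (x^5 + x^2 + 1), pattern 5; mod 5: f = (x + 1)(x^2 + 2x + 4)(x^2 + 3x + 3), pattern 2+2+1; mod 83: f = (x)(x + 4)(x + 6)(x + 67)(x + 75), pattern 1+1+1+1+1. No other pattern occurs in this range, so the set of observed cycle types is {5, 2+2+1, 1+1+1+1+1}. The candidates containing elements of all these cycle types are D_5 (5T2) of order 10, A_5 (5T4) of order 60; the others are excluded. The observed types are precisely the cycle types that occur in D_5 (5T2). Each of the other remaining candidates has further cycle types, and by the Chebotarev density theorem the matching factorization patterns would occur for a proportion of primes equal to their share of the group: A_5 (5T4) additionally contains elements of type 3+1+1 (20 of its 60 elements, about 33% of primes). None of the 23 primes tested shows any such pattern (for each of these groups the chance of that is below 10^-4), which rules them out. Hence G = D_5 (5T2), of order 10.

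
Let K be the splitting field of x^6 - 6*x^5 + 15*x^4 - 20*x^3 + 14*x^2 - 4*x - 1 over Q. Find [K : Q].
24

The degree of the splitting field over Q equals the order of the Galois group, so first determine the group. The polynomial f is an irreducible sextic over Q, so G = Gal(f/Q) is one of the 16 transitive subgroups 6T1, ..., 6T16 of S_6. The discriminant of f is 33856 = 184^2, a perfect square, so G is contained in A_6. The transitive groups of degree 6 contained in A_6 are: A_4 (6T4, order 12), S_4 (6T7, order 24), (C_3 x C_3) : C_4 (6T10, order 36), PSL(2,5) (6T12, order 60), A_6 (6T15, order 360). By Dedekind's theorem, for a prime p not dividing disc(f) the degrees of the irreducible factors of f mod p form the cycle type of an element of G. Factoring f modulo the 79 such primes p <= 419 (skipping 2, 23, which divide the discriminant), each new pattern first appears at: mod 3: f = (x^3 + x^2 + 2)(x^3 + 2x^2 + x + 1), pattern 3+3; mod 5: f = (x^2 + 3x + 4)(x^4 + x^3 + 3x^2 + 2x + 1), pattern 4+2; mod 19: f = (x + 4)(x + 13)(x^2 + 7x + 7)(x^2 + 8x + 6), pattern 2+2+1+1; mod 223: f = (x + 15)(x + 56)(x + 77)(x + 144)(x + 165)(x + 206), pattern 1+1+1+1+1+1. No other pattern occurs in this range, so the set of observed cycle types is {3+3, 4+2, 2+2+1+1, 1+1+1+1+1+1}. The candidates containing elements of all these cycle types are S_4 (6T7) of order 24, (C_3 x C_3) : C_4 (6T10) of order 36, A_6 (6T15) of order 360; the others are excluded. The observed types are precisely the cycle types that occur in S_4 (6T7). Each of the other remaining candidates has further cycle types, and by the Chebotarev density theorem the matching factorization patterns would occur for a proportion of primes equal to their share of the group: (C_3 x C_3) : C_4 (6T10) additionally contains elements of type 3+1+1+1 (4 of its 36 elements, about 11% of primes); A_6 (6T15) additionally contains elements of type 5+1, 3+1+1+1 (184 of its 360 elements, about 51% of primes). None of the 79 primes tested shows any such pattern (for each of these groups the chance of that is below 10^-4), which rules them out. Hence G = S_4 (6T7), of order 24. The Galois group S_4 (6T7) has order 24, so the splitting field has degree 24 over Q.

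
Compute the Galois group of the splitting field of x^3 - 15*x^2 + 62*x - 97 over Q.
S_3, the symmetric group on 3 letters

The polynomial is an irreducible cubic over Q and its discriminant is -28175, which is not a perfect square. For an irreducible cubic, a non-square discriminant gives Galois group S_3.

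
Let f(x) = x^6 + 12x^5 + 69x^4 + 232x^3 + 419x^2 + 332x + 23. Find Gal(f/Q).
The polynomial f is an irreducible sextic over Q, so G = Gal(f/Q) is one of the 16 transitive subgroups 6T1, ..., 6T16 of S_6. The discriminant of f is 870211913777152, which is not a perfect square, so G is not contained in A_6. The transitive groups of degree 6 not contained in A_6 are: C_6 (6T1, order 6), S_3 (6T2, order 6), D_6 (6T3, order 12), C_3 x S_3 (6T5, order 18), A_4 x C_2 (6T6, order 24), S_4 (6T8, order 24), S_3 x S_3 (6T9, order 36), S_4 x C_2 (6T11, order 48), (S_3 x S_3) : C_2 (6T13, order 72), PGL(2,5) (6T14, order 120), S_6 (6T16, order 720). By Dedekind's theorem, for a prime p not dividing disc(f) the degrees of the irreducible factors of f mod p form the cycle type of an element of G. Factoring f modulo the 22 such primes p <= 89 (skipping 2, 37, which divide the discriminant), each new pattern first appears at: mod 3: f = (x^3 + x^2 + 2)(x^3 + 2x^2 + x + 1), pattern 3+3; mod 5: f = (x^2 + x + 1)(x^2 + 2x + 3)(x^2 + 4x + 1), pattern 2+2+2; mod 17: f = (x + 5)(x + 16)(x^4 + 8x^3 + 8x^2 + 2x + 9), pattern 4+1+1; mod 67: f = (x + 11)(x + 60)(x^2 + 4x + 2)(x^2 + 4x + 29), pattern 2+2+1+1. No other pattern occurs in this range, so the set of observed cycle types is {3+3, 2+2+2, 4+1+1, 2+2+1+1}. The candidates containing elements of all these cycle types are S_4 (6T8) of order 24, S_4 x C_2 (6T11) of order 48, PGL(2,5) (6T14) of order 120, S_6 (6T16) of order 720; the others are excluded. The observed types are precisely the cycle types that occur in S_4 (6T8) (apart from the identity). Each of the other remaining candidates has further cycle types, and by the Chebotarev density theorem the matching factorization patterns would occur for a proportion of primes equal to their share of the group: S_4 x C_2 (6T11) additionally contains elements of type 6, 4+2, 2+1+1+1+1 (17 of its 48 elements, about 35% of primes); PGL(2,5) (6T14) additionally contains elements of type 6, 5+1 (44 of its 120 elements, about 37% of primes); S_6 (6T16) additionally contains elements of type 6, 5+1, 4+2, 3+2+1, 3+1+1+1, 2+1+1+1+1 (529 of its 720 elements, about 73% of primes). None of the 22 primes tested shows any such pattern (for each of these groups the chance of that is below 10^-4), which rules them out. Hence G = S_4 (6T8), of order 24.

S_4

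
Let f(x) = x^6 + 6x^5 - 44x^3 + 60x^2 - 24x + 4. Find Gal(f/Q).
The polynomial f is an irreducible sextic over Q, so G = Gal(f/Q) is one of the 16 transitive subgroups 6T1, ..., 6T16 of S_6. The discriminant of f is -860859187200, which is not a perfect square, so G is not contained in A_6. The transitive groups of degree 6 not contained in A_6 are: C_6 (6T1, order 6), S_3 (6T2, order 6), D_6 (6T3, order 12), C_3 x S_3 (6T5, order 18), A_4 x C_2 (6T6, order 24), S_4 (6T8, order 24), S_3 x S_3 (6T9, order 36), S_4 x C_2 (6T11, order 48), (S_3 x S_3) : C_2 (6T13, order 72), PGL(2,5) (6T14, order 120), S_6 (6T16, order 720). By Dedekind's theorem, for a prime p not dividing disc(f) the degrees of the irreducible factors of f mod p form the cycle type of an element of G. Factoring f modulo the 23 such primes p <= 103 (skipping 2, 3, 5, 31, which divide the discriminant), each new pattern first appears at: mod 7: f = (x^3 + x^2 + 5x + 2)(x^3 + 5x^2 + 4x + 2), pattern 3+3; mod 11: f = (x^2 + 9)(x^2 + 7x + 5)(x^2 + 10x + 4), pattern 2+2+2; mod 43: f = (x + 2)(x + 3)(x + 5)(x + 19)(x + 26)(x + 37), pattern 1+1+1+1+1+1. No other pattern occurs in this range, so the set of observed cycle types is {3+3, 2+2+2, 1+1+1+1+1+1}. The candidates containing elements of all these cycle types are C_6 (6T1) of order 6, S_3 (6T2) of order 6, D_6 (6T3) of order 12, C_3 x S_3 (6T5) of order 18, A_4 x C_2 (6T6) of order 24, S_4 (6T8) of order 24, S_3 x S_3 (6T9) of order 36, S_4 x C_2 (6T11) of order 48, (S_3 x S_3) : C_2 (6T13) of order 72, PGL(2,5) (6T14) of order 120, S_6 (6T16) of order 720; the others are excluded. The observed types are precisely the cycle types that occur in S_3 (6T2). Each of the other remaining candidates has further cycle types, and by the Chebotarev density theorem the matching factorization patterns would occur for a proportion of primes equal to their share of the group: C_6 (6T1) additionally contains elements of type 6 (2 of its 6 elements, about 33% of primes); D_6 (6T3) additionally contains elements of type 6, 2+2+1+1 (5 of its 12 elements, about 42% of primes); C_3 x S_3 (6T5) additionally contains elements of type 6, 3+1+1+1 (10 of its 18 elements, about 56% of primes); A_4 x C_2 (6T6) additionally contains elements of type 6, 2+2+1+1, 2+1+1+1+1 (14 of its 24 elements, about 58% of primes); S_4 (6T8) additionally contains elements of type 4+1+1, 2+2+1+1 (9 of its 24 elements, about 38% of primes); S_3 x S_3 (6T9) additionally contains elements of type 6, 3+1+1+1, 2+2+1+1 (25 of its 36 elements, about 69% of primes); S_4 x C_2 (6T11) additionally contains elements of type 6, 4+2, 4+1+1, 2+2+1+1, 2+1+1+1+1 (32 of its 48 elements, about 67% of primes); (S_3 x S_3) : C_2 (6T13) additionally contains elements of type 6, 4+2, 3+2+1, 3+1+1+1, 2+2+1+1, 2+1+1+1+1 (61 of its 72 elements, about 85% of primes); PGL(2,5) (6T14) additionally contains elements of type 6, 5+1, 4+1+1, 2+2+1+1 (89 of its 120 elements, about 74% of primes); S_6 (6T16) additionally contains elements of type 6, 5+1, 4+2, 4+1+1, 3+2+1, 3+1+1+1, 2+2+1+1, 2+1+1+1+1 (664 of its 720 elements, about 92% of primes). None of the 23 primes tested shows any such pattern (for each of these groups the chance of that is below 10^-4), which rules them out. Hence G = S_3 (6T2), of order 6.

S_3 (also written S3)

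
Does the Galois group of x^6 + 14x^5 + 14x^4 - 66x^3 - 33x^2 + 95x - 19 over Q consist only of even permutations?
The polynomial is irreducible of degree 6 over Q. Its discriminant is 1770264843169 = 1330513^2, a perfect square. A Galois group lies in the alternating group exactly when the discriminant is a square in Q, so the Galois group (PSL(2,5)) is contained in A_6.

Yes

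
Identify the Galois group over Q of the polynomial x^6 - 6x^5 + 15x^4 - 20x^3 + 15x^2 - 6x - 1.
D_6 (order 12)

The polynomial f is an irreducible sextic over Q, so G = Gal(f/Q) is one of the 16 transitive subgroups 6T1, ..., 6T16 of S_6. The discriminant of f is 1492992, which is not a perfect square, so G is not contained in A_6. The transitive groups of degree 6 not contained in A_6 are: C_6 (6T1, order 6), S_3 (6T2, order 6), D_6 (6T3, order 12), C_3 x S_3 (6T5, order 18), A_4 x C_2 (6T6, order 24), S_4 (6T8, order 24), S_3 x S_3 (6T9, order 36), S_4 x C_2 (6T11, order 48), (S_3 x S_3) : C_2 (6T13, order 72), PGL(2,5) (6T14, order 120), S_6 (6T16, order 720). By Dedekind's theorem, for a prime p not dividing disc(f) the degrees of the irreducible factors of f mod p form the cycle type of an element of G. Factoring f modulo the 79 such primes p <= 419 (skipping 2, 3, which divide the discriminant), each new pattern first appears at: mod 5: f = (x^2 + 2x + 4)(x^2 + 3x + 3)(x^2 + 4x + 2), pattern 2+2+2; mod 7: f = (x^3 + 4x^2 + 3x + 2)(x^3 + 4x^2 + 3x + 3), pattern 3+3; mod 13: f = (x^6 + 7x^5 + 2x^4 + 6x^3 + 2x^2 + 7x + 12), pattern 6; mod 17: f = (x + 4)(x + 11)(x^2 + 3x + 4)(x^2 + 10x + 14), pattern 2+2+1+1; mod 31: f = (x + 1)(x + 9)(x + 11)(x + 18)(x + 20)(x + 28), pattern 1+1+1+1+1+1. No other pattern occurs in this range, so the set of observed cycle types is {2+2+2, 3+3, 6, 2+2+1+1, 1+1+1+1+1+1}. The candidates containing elements of all these cycle types are D_6 (6T3) of order 12, A_4 x C_2 (6T6) of order 24, S_3 x S_3 (6T9) of order 36, S_4 x C_2 (6T11) of order 48, (S_3 x S_3) : C_2 (6T13) of order 72, PGL(2,5) (6T14) of order 120, S_6 (6T16) of order 720; the others are excluded. The observed types are precisely the cycle types that occur in D_6 (6T3). Each of the other remaining candidates has further cycle types, and by the Chebotarev density theorem the matching factorization patterns would occur for a proportion of primes equal to their share of the group: A_4 x C_2 (6T6) additionally contains elements of type 2+1+1+1+1 (3 of its 24 elements, about 12% of primes); S_3 x S_3 (6T9) additionally contains elements of type 3+1+1+1 (4 of its 36 elements, about 11% of primes); S_4 x C_2 (6T11) additionally contains elements of type 4+2, 4+1+1, 2+1+1+1+1 (15 of its 48 elements, about 31% of primes); (S_3 x S_3) : C_2 (6T13) additionally contains elements of type 4+2, 3+2+1, 3+1+1+1, 2+1+1+1+1 (40 of its 72 elements, about 56% of primes); PGL(2,5) (6T14) additionally contains elements of type 5+1, 4+1+1 (54 of its 120 elements, about 45% of primes); S_6 (6T16) additionally contains elements of type 5+1, 4+2, 4+1+1, 3+2+1, 3+1+1+1, 2+1+1+1+1 (499 of its 720 elements, about 69% of primes). None of the 79 primes tested shows any such pattern (for each of these groups the chance of that is below 10^-4), which rules them out. Hence G = D_6 (6T3), of order 12.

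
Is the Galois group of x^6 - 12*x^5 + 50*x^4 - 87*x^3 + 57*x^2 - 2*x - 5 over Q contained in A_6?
The polynomial is irreducible of degree 6 over Q. Its discriminant is 30991489 = 5567^2, a perfect square. A Galois group lies in the alternating group exactly when the discriminant is a square in Q, so the Galois group (PSL(2,5)) is contained in A_6.

Yes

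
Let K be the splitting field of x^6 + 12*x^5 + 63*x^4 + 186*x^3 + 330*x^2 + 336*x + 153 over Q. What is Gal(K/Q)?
The polynomial f is an irreducible sextic over Q, so G = Gal(f/Q) is one of the 16 transitive subgroups 6T1, ..., 6T16 of S_6. The discriminant of f is -16003008, which is not a perfect square, so G is not contained in A_6. The transitive groups of degree 6 not contained in A_6 are: C_6 (6T1, order 6), S_3 (6T2, order 6), D_6 (6T3, order 12), C_3 x S_3 (6T5, order 18), A_4 x C_2 (6T6, order 24), S_4 (6T8, order 24), S_3 x S_3 (6T9, order 36), S_4 x C_2 (6T11, order 48), (S_3 x S_3) : C_2 (6T13, order 72), PGL(2,5) (6T14, order 120), S_6 (6T16, order 720). By Dedekind's theorem, for a prime p not dividing disc(f) the degrees of the irreducible factors of f mod p form the cycle type of an element of G. Factoring f modulo the 21 such primes p <= 89 (skipping 2, 3, 7, which divide the discriminant), each new pattern first appears at: mod 5: f = (x^6 + 2x^5 + 3x^4 + x^3 + x + 3), pattern 6; mod 11: f = (x + 4)(x^5 + 8x^4 + 9x^3 + 7x^2 + 5x + 8), pattern 5+1; mod 13: f = (x + 1)(x + 10)(x^4 + x^3 + 3x^2 + 1), pattern 4+1+1; mod 23: f = (x + 18)(x + 22)(x^2 + 19x + 5)(x^2 + 22x + 19), pattern 2+2+1+1; mod 43: f = (x^3 + 25x^2 + 35)(x^3 + 30x^2 + x + 40), pattern 3+3; mod 61: f = (x^2 + 18x + 30)(x^2 + 22x + 52)(x^2 + 33x + 34), pattern 2+2+2. No other pattern occurs in this range, so the set of observed cycle types is {6, 5+1, 4+1+1, 2+2+1+1, 3+3, 2+2+2}. The candidates containing elements of all these cycle types are PGL(2,5) (6T14) of order 120, S_6 (6T16) of order 720; the others are excluded. The observed types are precisely the cycle types that occur in PGL(2,5) (6T14) (apart from the identity). Each of the other remaining candidates has further cycle types, and by the Chebotarev density theorem the matching factorization patterns would occur for a proportion of primes equal to their share of the group: S_6 (6T16) additionally contains elements of type 4+2, 3+2+1, 3+1+1+1, 2+1+1+1+1 (265 of its 720 elements, about 37% of primes). None of the 21 primes tested shows any such pattern (for each of these groups the chance of that is below 10^-4), which rules them out. Hence G = PGL(2,5) (6T14), of order 120.

6T14: PGL(2,5)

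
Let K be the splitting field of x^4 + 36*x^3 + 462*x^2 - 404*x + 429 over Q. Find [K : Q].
12

The degree of the splitting field over Q equals the order of the Galois group, so first determine the group. The polynomial is an irreducible quartic over Q and its discriminant is 112460425629696 = 10604736^2, a perfect square, so the Galois group is contained in A_4. The resolvent cubic y^3 - 462*y^2 - 16260*y + 73592 is irreducible over Q. An irreducible resolvent with square discriminant gives A_4. The Galois group A_4 (4T4) has order 12, so the splitting field has degree 12 over Q.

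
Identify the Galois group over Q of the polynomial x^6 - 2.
D_6

The polynomial f is an irreducible sextic over Q, so G = Gal(f/Q) is one of the 16 transitive subgroups 6T1, ..., 6T16 of S_6. The discriminant of f is 1492992, which is not a perfect square, so G is not contained in A_6. The transitive groups of degree 6 not contained in A_6 are: C_6 (6T1, order 6), S_3 (6T2, order 6), D_6 (6T3, order 12), C_3 x S_3 (6T5, order 18), A_4 x C_2 (6T6, order 24), S_4 (6T8, order 24), S_3 x S_3 (6T9, order 36), S_4 x C_2 (6T11, order 48), (S_3 x S_3) : C_2 (6T13, order 72), PGL(2,5) (6T14, order 120), S_6 (6T16, order 720). By Dedekind's theorem, for a prime p not dividing disc(f) the degrees of the irreducible factors of f mod p form the cycle type of an element of G. Factoring f modulo the 79 such primes p <= 419 (skipping 2, 3, which divide the discriminant), each new pattern first appears at: mod 5: f = (x^2 + 2)(x^2 + x + 2)(x^2 + 4x + 2), pattern 2+2+2; mod 7: f = (x^3 + 3)(x^3 + 4), pattern 3+3; mod 13: f = (x^6 + 11), pattern 6; mod 17: f = (x + 5)(x + 12)(x^2 + 5x + 8)(x^2 + 12x + 8), pattern 2+2+1+1; mod 31: f = (x + 2)(x + 10)(x + 12)(x + 19)(x + 21)(x + 29), pattern 1+1+1+1+1+1. No other pattern occurs in this range, so the set of observed cycle types is {2+2+2, 3+3, 6, 2+2+1+1, 1+1+1+1+1+1}. The candidates containing elements of all these cycle types are D_6 (6T3) of order 12, A_4 x C_2 (6T6) of order 24, S_3 x S_3 (6T9) of order 36, S_4 x C_2 (6T11) of order 48, (S_3 x S_3) : C_2 (6T13) of order 72, PGL(2,5) (6T14) of order 120, S_6 (6T16) of order 720; the others are excluded. The observed types are precisely the cycle types that occur in D_6 (6T3). Each of the other remaining candidates has further cycle types, and by the Chebotarev density theorem the matching factorization patterns would occur for a proportion of primes equal to their share of the group: A_4 x C_2 (6T6) additionally contains elements of type 2+1+1+1+1 (3 of its 24 elements, about 12% of primes); S_3 x S_3 (6T9) additionally contains elements of type 3+1+1+1 (4 of its 36 elements, about 11% of primes); S_4 x C_2 (6T11) additionally contains elements of type 4+2, 4+1+1, 2+1+1+1+1 (15 of its 48 elements, about 31% of primes); (S_3 x S_3) : C_2 (6T13) additionally contains elements of type 4+2, 3+2+1, 3+1+1+1, 2+1+1+1+1 (40 of its 72 elements, about 56% of primes); PGL(2,5) (6T14) additionally contains elements of type 5+1, 4+1+1 (54 of its 120 elements, about 45% of primes); S_6 (6T16) additionally contains elements of type 5+1, 4+2, 4+1+1, 3+2+1, 3+1+1+1, 2+1+1+1+1 (499 of its 720 elements, about 69% of primes). None of the 79 primes tested shows any such pattern (for each of these groups the chance of that is below 10^-4), which rules them out. Hence G = D_6 (6T3), of order 12.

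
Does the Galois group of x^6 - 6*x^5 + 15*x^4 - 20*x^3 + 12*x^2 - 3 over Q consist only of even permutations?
Yes

The polynomial is irreducible of degree 6 over Q. Its discriminant is 419904 = 648^2, a perfect square. A Galois group lies in the alternating group exactly when the discriminant is a square in Q, so the Galois group (A_4) is contained in A_6.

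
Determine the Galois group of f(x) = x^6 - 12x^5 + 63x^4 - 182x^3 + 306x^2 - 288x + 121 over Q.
The polynomial f is an irreducible sextic over Q, so G = Gal(f/Q) is one of the 16 transitive subgroups 6T1, ..., 6T16 of S_6. The discriminant of f is -16003008, which is not a perfect square, so G is not contained in A_6. The transitive groups of degree 6 not contained in A_6 are: C_6 (6T1, order 6), S_3 (6T2, order 6), D_6 (6T3, order 12), C_3 x S_3 (6T5, order 18), A_4 x C_2 (6T6, order 24), S_4 (6T8, order 24), S_3 x S_3 (6T9, order 36), S_4 x C_2 (6T11, order 48), (S_3 x S_3) : C_2 (6T13, order 72), PGL(2,5) (6T14, order 120), S_6 (6T16, order 720). By Dedekind's theorem, for a prime p not dividing disc(f) the degrees of the irreducible factors of f mod p form the cycle type of an element of G. Factoring f modulo the 21 such primes p <= 89 (skipping 2, 3, 7, which divide the discriminant), each new pattern first appears at: mod 5: f = (x^6 + 3x^5 + 3x^4 + 3x^3 + x^2 + 2x + 1), pattern 6; mod 11: f = (x)(x^5 + 10x^4 + 8x^3 + 5x^2 + 9x + 9), pattern 5+1; mod 13: f = (x + 6)(x + 10)(x^4 + 11x^3 + 9x^2 + 2x + 7), pattern 4+1+1; mod 23: f = (x + 14)(x + 18)(x^2 + 11x + 14)(x^2 + 14x + 16), pattern 2+2+1+1; mod 43: f = (x^3 + 13x^2 + 20x + 27)(x^3 + 18x^2 + 24x + 22), pattern 3+3; mod 61: f = (x^2 + 10x + 35)(x^2 + 14x + 41)(x^2 + 25x + 40), pattern 2+2+2. No other pattern occurs in this range, so the set of observed cycle types is {6, 5+1, 4+1+1, 2+2+1+1, 3+3, 2+2+2}. The candidates containing elements of all these cycle types are PGL(2,5) (6T14) of order 120, S_6 (6T16) of order 720; the others are excluded. The observed types are precisely the cycle types that occur in PGL(2,5) (6T14) (apart from the identity). Each of the other remaining candidates has further cycle types, and by the Chebotarev density theorem the matching factorization patterns would occur for a proportion of primes equal to their share of the group: S_6 (6T16) additionally contains elements of type 4+2, 3+2+1, 3+1+1+1, 2+1+1+1+1 (265 of its 720 elements, about 37% of primes). None of the 21 primes tested shows any such pattern (for each of these groups the chance of that is below 10^-4), which rules them out. Hence G = PGL(2,5) (6T14), of order 120.

PGL(2,5) (order 120)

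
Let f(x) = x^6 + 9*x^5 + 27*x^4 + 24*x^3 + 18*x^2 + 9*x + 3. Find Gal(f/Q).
The polynomial f is an irreducible sextic over Q, so G = Gal(f/Q) is one of the 16 transitive subgroups 6T1, ..., 6T16 of S_6. The discriminant of f is -12818534067, which is not a perfect square, so G is not contained in A_6. The transitive groups of degree 6 not contained in A_6 are: C_6 (6T1, order 6), S_3 (6T2, order 6), D_6 (6T3, order 12), C_3 x S_3 (6T5, order 18), A_4 x C_2 (6T6, order 24), S_4 (6T8, order 24), S_3 x S_3 (6T9, order 36), S_4 x C_2 (6T11, order 48), (S_3 x S_3) : C_2 (6T13, order 72), PGL(2,5) (6T14, order 120), S_6 (6T16, order 720). By Dedekind's theorem, for a prime p not dividing disc(f) the degrees of the irreducible factors of f mod p form the cycle type of an element of G. Factoring f modulo the 33 such primes p <= 139 (skipping 3, which divides the discriminant), each new pattern first appears at: mod 2: f = (x^6 + x^5 + x^4 + x + 1), pattern 6; mod 7: f = (x + 1)(x + 4)(x + 6)(x^3 + 5x^2 + x + 1), pattern 3+1+1+1; mod 17: f = (x^2 + x + 2)(x^2 + 2x + 8)(x^2 + 6x + 14), pattern 2+2+2; mod 19: f = (x^3 + x^2 + 12x + 10)(x^3 + 8x^2 + 7x + 6), pattern 3+3; mod 73: f = (x + 2)(x + 3)(x + 4)(x + 34)(x + 47)(x + 65), pattern 1+1+1+1+1+1. No other pattern occurs in this range, so the set of observed cycle types is {6, 3+1+1+1, 2+2+2, 3+3, 1+1+1+1+1+1}. The candidates containing elements of all these cycle types are C_3 x S_3 (6T5) of order 18, S_3 x S_3 (6T9) of order 36, (S_3 x S_3) : C_2 (6T13) of order 72, S_6 (6T16) of order 720; the others are excluded. The observed types are precisely the cycle types that occur in C_3 x S_3 (6T5). Each of the other remaining candidates has further cycle types, and by the Chebotarev density theorem the matching factorization patterns would occur for a proportion of primes equal to their share of the group: S_3 x S_3 (6T9) additionally contains elements of type 2+2+1+1 (9 of its 36 elements, about 25% of primes); (S_3 x S_3) : C_2 (6T13) additionally contains elements of type 4+2, 3+2+1, 2+2+1+1, 2+1+1+1+1 (45 of its 72 elements, about 62% of primes); S_6 (6T16) additionally contains elements of type 5+1, 4+2, 4+1+1, 3+2+1, 2+2+1+1, 2+1+1+1+1 (504 of its 720 elements, about 70% of primes). None of the 33 primes tested shows any such pattern (for each of these groups the chance of that is below 10^-4), which rules them out. Hence G = C_3 x S_3 (6T5), of order 18.

C_3 x S_3, the group 6T5 of order 18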